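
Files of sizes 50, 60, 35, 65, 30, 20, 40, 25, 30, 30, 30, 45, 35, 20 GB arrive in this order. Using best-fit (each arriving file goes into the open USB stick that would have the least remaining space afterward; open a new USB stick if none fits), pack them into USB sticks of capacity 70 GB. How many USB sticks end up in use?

  50 → USB stick 1 (new)  [load 50/70]
  60 → USB stick 2 (new)  [load 60/70]
  35 → USB stick 3 (new)  [load 35/70]
  65 → USB stick 4 (new)  [load 65/70]
  30 → USB stick 3  [load 65/70]
  20 → USB stick 1  [load 70/70]
  40 → USB stick 5 (new)  [load 40/70]
  25 → USB stick 5  [load 65/70]
  30 → USB stick 6 (new)  [load 30/70]
  30 → USB stick 6  [load 60/70]
  30 → USB stick 7 (new)  [load 30/70]
  45 → USB stick 8 (new)  [load 45/70]
  35 → USB stick 7  [load 65/70]
  20 → USB stick 8  [load 65/70]
8 USB sticks opened.

8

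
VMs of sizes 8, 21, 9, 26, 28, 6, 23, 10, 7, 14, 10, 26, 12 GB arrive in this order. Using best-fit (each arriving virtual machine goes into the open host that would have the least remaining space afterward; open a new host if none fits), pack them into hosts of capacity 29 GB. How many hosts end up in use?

8

  8 → host 1 (new)  [load 8/29]
  21 → host 1  [load 29/29]
  9 → host 2 (new)  [load 9/29]
  26 → host 3 (new)  [load 26/29]
  28 → host 4 (new)  [load 28/29]
  6 → host 2  [load 15/29]
  23 → host 5 (new)  [load 23/29]
  10 → host 2  [load 25/29]
  7 → host 6 (new)  [load 7/29]
  14 → host 6  [load 21/29]
  10 → host 7 (new)  [load 10/29]
  26 → host 8 (new)  [load 26/29]
  12 → host 7  [load 22/29]
8 hosts opened.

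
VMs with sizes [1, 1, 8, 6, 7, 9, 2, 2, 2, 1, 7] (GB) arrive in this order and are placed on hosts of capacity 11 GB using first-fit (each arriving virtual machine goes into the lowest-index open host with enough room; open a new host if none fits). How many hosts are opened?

5

  1 → host 1 (new)  [load 1/11]
  1 → host 1  [load 2/11]
  8 → host 1  [load 10/11]
  6 → host 2 (new)  [load 6/11]
  7 → host 3 (new)  [load 7/11]
  9 → host 4 (new)  [load 9/11]
  2 → host 2  [load 8/11]
  2 → host 2  [load 10/11]
  2 → host 3  [load 9/11]
  1 → host 1  [load 11/11]
  7 → host 5 (new)  [load 7/11]
5 hosts opened.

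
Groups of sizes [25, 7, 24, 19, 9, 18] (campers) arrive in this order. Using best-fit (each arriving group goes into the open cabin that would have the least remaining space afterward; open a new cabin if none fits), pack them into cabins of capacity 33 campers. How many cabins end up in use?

4

  25 → cabin 1 (new)  [load 25/33]
  7 → cabin 1  [load 32/33]
  24 → cabin 2 (new)  [load 24/33]
  19 → cabin 3 (new)  [load 19/33]
  9 → cabin 2  [load 33/33]
  18 → cabin 4 (new)  [load 18/33]
4 cabins opened.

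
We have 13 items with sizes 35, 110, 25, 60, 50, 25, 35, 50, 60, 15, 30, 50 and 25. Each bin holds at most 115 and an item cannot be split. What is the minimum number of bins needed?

6

Total = 110 + 60 + 60 + 50 + 50 + 50 + 35 + 35 + 30 + 25 + 25 + 25 + 15 = 570.
Lower bound: ⌈570/115⌉ = 5 bins.
A packing using 6 bins:
  bin 1: 110 = 110
  bin 2: 60 + 50 = 110
  bin 3: 60 + 50 = 110
  bin 4: 50 + 35 + 30 = 115
  bin 5: 35 + 25 + 25 + 25 = 110
  bin 6: 15 = 15
No arrangement into 5 bins stays within capacity, so 6 is optimal.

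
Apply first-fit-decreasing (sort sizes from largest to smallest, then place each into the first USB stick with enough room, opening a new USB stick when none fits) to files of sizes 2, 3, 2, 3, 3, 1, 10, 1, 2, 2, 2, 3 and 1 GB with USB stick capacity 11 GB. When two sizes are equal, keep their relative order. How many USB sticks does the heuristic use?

4

Sorted descending: 10, 3, 3, 3, 3, 2, 2, 2, 2, 2, 1, 1, 1.
  10 → USB stick 1 (new)  [load 10/11]
  3 → USB stick 2 (new)  [load 3/11]
  3 → USB stick 2  [load 6/11]
  3 → USB stick 2  [load 9/11]
  3 → USB stick 3 (new)  [load 3/11]
  2 → USB stick 2  [load 11/11]
  2 → USB stick 3  [load 5/11]
  2 → USB stick 3  [load 7/11]
  2 → USB stick 3  [load 9/11]
  2 → USB stick 3  [load 11/11]
  1 → USB stick 1  [load 11/11]
  1 → USB stick 4 (new)  [load 1/11]
  1 → USB stick 4  [load 2/11]
4 USB sticks opened.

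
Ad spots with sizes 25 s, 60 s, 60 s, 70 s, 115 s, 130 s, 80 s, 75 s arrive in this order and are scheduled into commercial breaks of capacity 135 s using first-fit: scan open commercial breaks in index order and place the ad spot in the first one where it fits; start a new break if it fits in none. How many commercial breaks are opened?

6

  25 → break 1 (new)  [load 25/135]
  60 → break 1  [load 85/135]
  60 → break 2 (new)  [load 60/135]
  70 → break 2  [load 130/135]
  115 → break 3 (new)  [load 115/135]
  130 → break 4 (new)  [load 130/135]
  80 → break 5 (new)  [load 80/135]
  75 → break 6 (new)  [load 75/135]
6 commercial breaks opened.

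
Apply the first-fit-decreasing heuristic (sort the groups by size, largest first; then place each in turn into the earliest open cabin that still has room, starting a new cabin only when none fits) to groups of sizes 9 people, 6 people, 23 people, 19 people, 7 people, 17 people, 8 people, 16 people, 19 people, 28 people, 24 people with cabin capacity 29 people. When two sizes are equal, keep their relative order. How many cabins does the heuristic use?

Sorted descending: 28, 24, 23, 19, 19, 17, 16, 9, 8, 7, 6.
  28 → cabin 1 (new)  [load 28/29]
  24 → cabin 2 (new)  [load 24/29]
  23 → cabin 3 (new)  [load 23/29]
  19 → cabin 4 (new)  [load 19/29]
  19 → cabin 5 (new)  [load 19/29]
  17 → cabin 6 (new)  [load 17/29]
  16 → cabin 7 (new)  [load 16/29]
  9 → cabin 4  [load 28/29]
  8 → cabin 5  [load 27/29]
  7 → cabin 6  [load 24/29]
  6 → cabin 3  [load 29/29]
7 cabins opened.

7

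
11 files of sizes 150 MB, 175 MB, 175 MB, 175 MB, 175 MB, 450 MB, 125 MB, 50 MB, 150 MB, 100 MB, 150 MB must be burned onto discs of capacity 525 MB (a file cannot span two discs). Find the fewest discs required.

Total = 450 + 175 + 175 + 175 + 175 + 150 + 150 + 150 + 125 + 100 + 50 = 1875 MB.
Lower bound: ⌈1875/525⌉ = 4 discs.
A packing using 4 discs:
  disc 1: 450 + 50 = 500
  disc 2: 175 + 175 + 175 = 525
  disc 3: 175 + 150 + 150 = 475
  disc 4: 150 + 125 + 100 = 375
This matches the lower bound, so 4 is optimal.

4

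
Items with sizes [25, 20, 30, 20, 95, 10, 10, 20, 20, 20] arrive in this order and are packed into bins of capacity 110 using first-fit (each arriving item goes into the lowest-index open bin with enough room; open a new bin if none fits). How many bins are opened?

  25 → bin 1 (new)  [load 25/110]
  20 → bin 1  [load 45/110]
  30 → bin 1  [load 75/110]
  20 → bin 1  [load 95/110]
  95 → bin 2 (new)  [load 95/110]
  10 → bin 1  [load 105/110]
  10 → bin 2  [load 105/110]
  20 → bin 3 (new)  [load 20/110]
  20 → bin 3  [load 40/110]
  20 → bin 3  [load 60/110]
3 bins opened.

3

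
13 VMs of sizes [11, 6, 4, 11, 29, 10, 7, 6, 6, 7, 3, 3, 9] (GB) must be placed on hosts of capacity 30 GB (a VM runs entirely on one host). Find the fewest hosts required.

4

Total = 29 + 11 + 11 + 10 + 9 + 7 + 7 + 6 + 6 + 6 + 4 + 3 + 3 = 112 GB.
Lower bound: ⌈112/30⌉ = 4 hosts.
A packing using 4 hosts:
  host 1: 29 = 29
  host 2: 11 + 11 + 7 = 29
  host 3: 10 + 9 + 7 + 4 = 30
  host 4: 6 + 6 + 6 + 3 + 3 = 24
This matches the lower bound, so 4 is optimal.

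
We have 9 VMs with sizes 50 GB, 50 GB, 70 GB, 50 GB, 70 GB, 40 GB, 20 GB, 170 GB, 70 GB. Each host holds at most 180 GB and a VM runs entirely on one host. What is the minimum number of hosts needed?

4

Total = 170 + 70 + 70 + 70 + 50 + 50 + 50 + 40 + 20 = 590 GB.
Lower bound: ⌈590/180⌉ = 4 hosts.
A packing using 4 hosts:
  host 1: 170 = 170
  host 2: 70 + 70 + 40 = 180
  host 3: 70 + 50 + 50 = 170
  host 4: 50 + 20 = 70
This matches the lower bound, so 4 is optimal.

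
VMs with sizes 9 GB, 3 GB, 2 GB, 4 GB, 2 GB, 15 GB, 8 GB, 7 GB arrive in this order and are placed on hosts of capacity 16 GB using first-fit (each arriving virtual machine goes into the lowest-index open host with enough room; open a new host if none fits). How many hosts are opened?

  9 → host 1 (new)  [load 9/16]
  3 → host 1  [load 12/16]
  2 → host 1  [load 14/16]
  4 → host 2 (new)  [load 4/16]
  2 → host 1  [load 16/16]
  15 → host 3 (new)  [load 15/16]
  8 → host 2  [load 12/16]
  7 → host 4 (new)  [load 7/16]
4 hosts opened.

4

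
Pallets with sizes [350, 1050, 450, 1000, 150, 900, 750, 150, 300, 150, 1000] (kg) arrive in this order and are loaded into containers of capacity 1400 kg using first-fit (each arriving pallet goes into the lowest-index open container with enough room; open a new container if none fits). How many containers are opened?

  350 → container 1 (new)  [load 350/1400]
  1050 → container 1  [load 1400/1400]
  450 → container 2 (new)  [load 450/1400]
  1000 → container 3 (new)  [load 1000/1400]
  150 → container 2  [load 600/1400]
  900 → container 4 (new)  [load 900/1400]
  750 → container 2  [load 1350/1400]
  150 → container 3  [load 1150/1400]
  300 → container 4  [load 1200/1400]
  150 → container 3  [load 1300/1400]
  1000 → container 5 (new)  [load 1000/1400]
5 containers opened.

5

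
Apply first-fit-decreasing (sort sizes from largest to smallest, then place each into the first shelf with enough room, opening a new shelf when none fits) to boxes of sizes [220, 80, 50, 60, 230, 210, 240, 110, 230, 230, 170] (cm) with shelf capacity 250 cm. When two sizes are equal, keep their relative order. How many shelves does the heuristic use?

8

Sorted descending: 240, 230, 230, 230, 220, 210, 170, 110, 80, 60, 50.
  240 → shelf 1 (new)  [load 240/250]
  230 → shelf 2 (new)  [load 230/250]
  230 → shelf 3 (new)  [load 230/250]
  230 → shelf 4 (new)  [load 230/250]
  220 → shelf 5 (new)  [load 220/250]
  210 → shelf 6 (new)  [load 210/250]
  170 → shelf 7 (new)  [load 170/250]
  110 → shelf 8 (new)  [load 110/250]
  80 → shelf 7  [load 250/250]
  60 → shelf 8  [load 170/250]
  50 → shelf 8  [load 220/250]
8 shelves opened.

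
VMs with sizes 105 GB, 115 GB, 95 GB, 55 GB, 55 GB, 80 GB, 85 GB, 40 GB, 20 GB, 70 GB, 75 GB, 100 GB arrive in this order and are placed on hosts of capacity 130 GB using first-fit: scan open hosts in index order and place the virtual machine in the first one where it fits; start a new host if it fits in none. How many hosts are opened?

  105 → host 1 (new)  [load 105/130]
  115 → host 2 (new)  [load 115/130]
  95 → host 3 (new)  [load 95/130]
  55 → host 4 (new)  [load 55/130]
  55 → host 4  [load 110/130]
  80 → host 5 (new)  [load 80/130]
  85 → host 6 (new)  [load 85/130]
  40 → host 5  [load 120/130]
  20 → host 1  [load 125/130]
  70 → host 7 (new)  [load 70/130]
  75 → host 8 (new)  [load 75/130]
  100 → host 9 (new)  [load 100/130]
9 hosts opened.

9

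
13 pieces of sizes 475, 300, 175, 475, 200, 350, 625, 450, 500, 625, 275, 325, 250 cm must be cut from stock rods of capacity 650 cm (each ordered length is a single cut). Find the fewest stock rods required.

Total = 625 + 625 + 500 + 475 + 475 + 450 + 350 + 325 + 300 + 275 + 250 + 200 + 175 = 5025 cm.
Lower bound: ⌈5025/650⌉ = 8 stock rods.
A packing using 9 stock rods:
  stock rod 1: 625 = 625
  stock rod 2: 625 = 625
  stock rod 3: 500 = 500
  stock rod 4: 475 + 175 = 650
  stock rod 5: 475 = 475
  stock rod 6: 450 + 200 = 650
  stock rod 7: 350 + 300 = 650
  stock rod 8: 325 + 275 = 600
  stock rod 9: 250 = 250
No arrangement into 8 stock rods stays within capacity, so 9 is optimal.

9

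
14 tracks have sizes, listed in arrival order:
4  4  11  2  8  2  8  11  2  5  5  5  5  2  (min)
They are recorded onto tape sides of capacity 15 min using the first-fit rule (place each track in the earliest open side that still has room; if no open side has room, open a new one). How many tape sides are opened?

6

  4 → side 1 (new)  [load 4/15]
  4 → side 1  [load 8/15]
  11 → side 2 (new)  [load 11/15]
  2 → side 1  [load 10/15]
  8 → side 3 (new)  [load 8/15]
  2 → side 1  [load 12/15]
  8 → side 4 (new)  [load 8/15]
  11 → side 5 (new)  [load 11/15]
  2 → side 1  [load 14/15]
  5 → side 3  [load 13/15]
  5 → side 4  [load 13/15]
  5 → side 6 (new)  [load 5/15]
  5 → side 6  [load 10/15]
  2 → side 2  [load 13/15]
6 tape sides opened.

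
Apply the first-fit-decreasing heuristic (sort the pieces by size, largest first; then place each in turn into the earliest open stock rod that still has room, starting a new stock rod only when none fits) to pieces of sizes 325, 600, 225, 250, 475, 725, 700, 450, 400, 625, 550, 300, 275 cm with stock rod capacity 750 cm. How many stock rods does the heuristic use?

9

Sorted descending: 725, 700, 625, 600, 550, 475, 450, 400, 325, 300, 275, 250, 225.
  725 → stock rod 1 (new)  [load 725/750]
  700 → stock rod 2 (new)  [load 700/750]
  625 → stock rod 3 (new)  [load 625/750]
  600 → stock rod 4 (new)  [load 600/750]
  550 → stock rod 5 (new)  [load 550/750]
  475 → stock rod 6 (new)  [load 475/750]
  450 → stock rod 7 (new)  [load 450/750]
  400 → stock rod 8 (new)  [load 400/750]
  325 → stock rod 8  [load 725/750]
  300 → stock rod 7  [load 750/750]
  275 → stock rod 6  [load 750/750]
  250 → stock rod 9 (new)  [load 250/750]
  225 → stock rod 9  [load 475/750]
9 stock rods opened.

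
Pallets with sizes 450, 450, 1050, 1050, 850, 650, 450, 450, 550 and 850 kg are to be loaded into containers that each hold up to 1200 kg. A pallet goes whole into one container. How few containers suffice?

Total = 1050 + 1050 + 850 + 850 + 650 + 550 + 450 + 450 + 450 + 450 = 6800 kg.
Lower bound: ⌈6800/1200⌉ = 6 containers.
A packing using 7 containers:
  container 1: 1050 = 1050
  container 2: 1050 = 1050
  container 3: 850 = 850
  container 4: 850 = 850
  container 5: 650 + 550 = 1200
  container 6: 450 + 450 = 900
  container 7: 450 + 450 = 900
No arrangement into 6 containers stays within capacity, so 7 is optimal.

7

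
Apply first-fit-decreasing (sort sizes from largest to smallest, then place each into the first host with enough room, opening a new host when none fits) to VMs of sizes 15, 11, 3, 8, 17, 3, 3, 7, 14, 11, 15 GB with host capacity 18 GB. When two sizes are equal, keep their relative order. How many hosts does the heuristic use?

7

Sorted descending: 17, 15, 15, 14, 11, 11, 8, 7, 3, 3, 3.
  17 → host 1 (new)  [load 17/18]
  15 → host 2 (new)  [load 15/18]
  15 → host 3 (new)  [load 15/18]
  14 → host 4 (new)  [load 14/18]
  11 → host 5 (new)  [load 11/18]
  11 → host 6 (new)  [load 11/18]
  8 → host 7 (new)  [load 8/18]
  7 → host 5  [load 18/18]
  3 → host 2  [load 18/18]
  3 → host 3  [load 18/18]
  3 → host 4  [load 17/18]
7 hosts opened.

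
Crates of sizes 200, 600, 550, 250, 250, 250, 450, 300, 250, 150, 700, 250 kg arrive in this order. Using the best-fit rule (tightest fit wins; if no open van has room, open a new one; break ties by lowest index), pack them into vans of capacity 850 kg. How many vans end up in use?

  200 → van 1 (new)  [load 200/850]
  600 → van 1  [load 800/850]
  550 → van 2 (new)  [load 550/850]
  250 → van 2  [load 800/850]
  250 → van 3 (new)  [load 250/850]
  250 → van 3  [load 500/850]
  450 → van 4 (new)  [load 450/850]
  300 → van 3  [load 800/850]
  250 → van 4  [load 700/850]
  150 → van 4  [load 850/850]
  700 → van 5 (new)  [load 700/850]
  250 → van 6 (new)  [load 250/850]
6 vans opened.

6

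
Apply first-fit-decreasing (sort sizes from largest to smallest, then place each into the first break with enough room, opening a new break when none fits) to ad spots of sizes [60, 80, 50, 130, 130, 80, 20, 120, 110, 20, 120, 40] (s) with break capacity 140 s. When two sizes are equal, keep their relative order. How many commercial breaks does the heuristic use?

Sorted descending: 130, 130, 120, 120, 110, 80, 80, 60, 50, 40, 20, 20.
  130 → break 1 (new)  [load 130/140]
  130 → break 2 (new)  [load 130/140]
  120 → break 3 (new)  [load 120/140]
  120 → break 4 (new)  [load 120/140]
  110 → break 5 (new)  [load 110/140]
  80 → break 6 (new)  [load 80/140]
  80 → break 7 (new)  [load 80/140]
  60 → break 6  [load 140/140]
  50 → break 7  [load 130/140]
  40 → break 8 (new)  [load 40/140]
  20 → break 3  [load 140/140]
  20 → break 4  [load 140/140]
8 commercial breaks opened.

8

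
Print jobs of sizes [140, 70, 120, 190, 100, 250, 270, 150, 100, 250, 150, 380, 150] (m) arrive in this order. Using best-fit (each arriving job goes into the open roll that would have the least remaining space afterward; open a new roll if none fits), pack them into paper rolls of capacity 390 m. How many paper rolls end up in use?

8

  140 → roll 1 (new)  [load 140/390]
  70 → roll 1  [load 210/390]
  120 → roll 1  [load 330/390]
  190 → roll 2 (new)  [load 190/390]
  100 → roll 2  [load 290/390]
  250 → roll 3 (new)  [load 250/390]
  270 → roll 4 (new)  [load 270/390]
  150 → roll 5 (new)  [load 150/390]
  100 → roll 2  [load 390/390]
  250 → roll 6 (new)  [load 250/390]
  150 → roll 5  [load 300/390]
  380 → roll 7 (new)  [load 380/390]
  150 → roll 8 (new)  [load 150/390]
8 paper rolls opened.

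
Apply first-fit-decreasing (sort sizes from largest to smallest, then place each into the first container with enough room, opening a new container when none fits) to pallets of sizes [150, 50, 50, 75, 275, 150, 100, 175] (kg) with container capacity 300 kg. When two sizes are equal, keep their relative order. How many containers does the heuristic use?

Sorted descending: 275, 175, 150, 150, 100, 75, 50, 50.
  275 → container 1 (new)  [load 275/300]
  175 → container 2 (new)  [load 175/300]
  150 → container 3 (new)  [load 150/300]
  150 → container 3  [load 300/300]
  100 → container 2  [load 275/300]
  75 → container 4 (new)  [load 75/300]
  50 → container 4  [load 125/300]
  50 → container 4  [load 175/300]
4 containers opened.

4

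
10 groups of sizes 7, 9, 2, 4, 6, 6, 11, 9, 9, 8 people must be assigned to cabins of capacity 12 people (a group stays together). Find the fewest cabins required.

7

Total = 11 + 9 + 9 + 9 + 8 + 7 + 6 + 6 + 4 + 2 = 71 people.
Lower bound: ⌈71/12⌉ = 6 cabins.
A packing using 7 cabins:
  cabin 1: 11 = 11
  cabin 2: 9 + 2 = 11
  cabin 3: 9 = 9
  cabin 4: 9 = 9
  cabin 5: 8 + 4 = 12
  cabin 6: 7 = 7
  cabin 7: 6 + 6 = 12
No arrangement into 6 cabins stays within capacity, so 7 is optimal.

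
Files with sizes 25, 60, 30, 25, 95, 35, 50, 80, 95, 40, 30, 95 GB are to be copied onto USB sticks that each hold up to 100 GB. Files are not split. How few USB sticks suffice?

7

Total = 95 + 95 + 95 + 80 + 60 + 50 + 40 + 35 + 30 + 30 + 25 + 25 = 660 GB.
Lower bound: ⌈660/100⌉ = 7 USB sticks.
A packing using 7 USB sticks:
  USB stick 1: 95 = 95
  USB stick 2: 95 = 95
  USB stick 3: 95 = 95
  USB stick 4: 80 = 80
  USB stick 5: 60 + 40 = 100
  USB stick 6: 50 + 25 + 25 = 100
  USB stick 7: 35 + 30 + 30 = 95
This matches the lower bound, so 7 is optimal.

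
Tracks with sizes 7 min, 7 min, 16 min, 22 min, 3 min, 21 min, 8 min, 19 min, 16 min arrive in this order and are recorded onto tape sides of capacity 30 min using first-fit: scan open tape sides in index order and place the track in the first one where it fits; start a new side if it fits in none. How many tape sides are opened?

  7 → side 1 (new)  [load 7/30]
  7 → side 1  [load 14/30]
  16 → side 1  [load 30/30]
  22 → side 2 (new)  [load 22/30]
  3 → side 2  [load 25/30]
  21 → side 3 (new)  [load 21/30]
  8 → side 3  [load 29/30]
  19 → side 4 (new)  [load 19/30]
  16 → side 5 (new)  [load 16/30]
5 tape sides opened.

5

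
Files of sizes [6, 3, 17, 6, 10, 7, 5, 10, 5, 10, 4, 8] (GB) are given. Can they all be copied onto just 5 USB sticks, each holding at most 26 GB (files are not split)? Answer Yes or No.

Yes

A valid assignment using 4 USB sticks:
  USB stick 1: 17 + 8 = 25
  USB stick 2: 10 + 10 + 6 = 26
  USB stick 3: 10 + 7 + 6 + 3 = 26
  USB stick 4: 5 + 5 + 4 = 14
That uses only 4 ≤ 5, so 5 USB sticks are enough.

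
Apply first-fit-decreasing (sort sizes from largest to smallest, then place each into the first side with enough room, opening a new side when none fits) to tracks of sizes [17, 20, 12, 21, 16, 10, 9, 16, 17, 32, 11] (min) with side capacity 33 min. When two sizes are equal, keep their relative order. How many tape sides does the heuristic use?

6

Sorted descending: 32, 21, 20, 17, 17, 16, 16, 12, 11, 10, 9.
  32 → side 1 (new)  [load 32/33]
  21 → side 2 (new)  [load 21/33]
  20 → side 3 (new)  [load 20/33]
  17 → side 4 (new)  [load 17/33]
  17 → side 5 (new)  [load 17/33]
  16 → side 4  [load 33/33]
  16 → side 5  [load 33/33]
  12 → side 2  [load 33/33]
  11 → side 3  [load 31/33]
  10 → side 6 (new)  [load 10/33]
  9 → side 6  [load 19/33]
6 tape sides opened.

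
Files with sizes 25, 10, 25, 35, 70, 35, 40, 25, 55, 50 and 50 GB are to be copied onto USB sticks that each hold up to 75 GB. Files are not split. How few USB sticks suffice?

6

Total = 70 + 55 + 50 + 50 + 40 + 35 + 35 + 25 + 25 + 25 + 10 = 420 GB.
Lower bound: ⌈420/75⌉ = 6 USB sticks.
A packing using 6 USB sticks:
  USB stick 1: 70 = 70
  USB stick 2: 55 + 10 = 65
  USB stick 3: 50 + 25 = 75
  USB stick 4: 50 + 25 = 75
  USB stick 5: 40 + 35 = 75
  USB stick 6: 35 + 25 = 60
This matches the lower bound, so 6 is optimal.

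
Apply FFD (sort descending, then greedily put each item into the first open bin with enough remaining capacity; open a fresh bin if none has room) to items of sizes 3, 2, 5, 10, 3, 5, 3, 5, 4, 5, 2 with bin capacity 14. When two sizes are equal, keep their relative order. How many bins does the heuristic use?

Sorted descending: 10, 5, 5, 5, 5, 4, 3, 3, 3, 2, 2.
  10 → bin 1 (new)  [load 10/14]
  5 → bin 2 (new)  [load 5/14]
  5 → bin 2  [load 10/14]
  5 → bin 3 (new)  [load 5/14]
  5 → bin 3  [load 10/14]
  4 → bin 1  [load 14/14]
  3 → bin 2  [load 13/14]
  3 → bin 3  [load 13/14]
  3 → bin 4 (new)  [load 3/14]
  2 → bin 4  [load 5/14]
  2 → bin 4  [load 7/14]
4 bins opened.

4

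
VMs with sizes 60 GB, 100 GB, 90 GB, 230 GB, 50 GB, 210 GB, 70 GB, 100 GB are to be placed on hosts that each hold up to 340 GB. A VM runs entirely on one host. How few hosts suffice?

Total = 230 + 210 + 100 + 100 + 90 + 70 + 60 + 50 = 910 GB.
Lower bound: ⌈910/340⌉ = 3 hosts.
A packing using 3 hosts:
  host 1: 230 + 100 = 330
  host 2: 210 + 100 = 310
  host 3: 90 + 70 + 60 + 50 = 270
This matches the lower bound, so 3 is optimal.

3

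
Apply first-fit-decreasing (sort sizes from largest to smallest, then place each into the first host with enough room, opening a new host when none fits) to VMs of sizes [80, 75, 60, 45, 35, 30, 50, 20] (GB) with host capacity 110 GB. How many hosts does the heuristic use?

4

Sorted descending: 80, 75, 60, 50, 45, 35, 30, 20.
  80 → host 1 (new)  [load 80/110]
  75 → host 2 (new)  [load 75/110]
  60 → host 3 (new)  [load 60/110]
  50 → host 3  [load 110/110]
  45 → host 4 (new)  [load 45/110]
  35 → host 2  [load 110/110]
  30 → host 1  [load 110/110]
  20 → host 4  [load 65/110]
4 hosts opened.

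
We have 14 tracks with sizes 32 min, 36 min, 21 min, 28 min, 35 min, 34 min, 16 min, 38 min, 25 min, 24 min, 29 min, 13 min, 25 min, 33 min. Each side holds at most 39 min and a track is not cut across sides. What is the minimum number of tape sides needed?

Total = 38 + 36 + 35 + 34 + 33 + 32 + 29 + 28 + 25 + 25 + 24 + 21 + 16 + 13 = 389 min.
Lower bound: ⌈389/39⌉ = 10 tape sides.
Also, 12 tracks each exceed 39/2 min, and no two of those can share a side, so at least 12 tape sides are needed.
A packing using 12 tape sides:
  side 1: 38 = 38
  side 2: 36 = 36
  side 3: 35 = 35
  side 4: 34 = 34
  side 5: 33 = 33
  side 6: 32 = 32
  side 7: 29 = 29
  side 8: 28 = 28
  side 9: 25 + 13 = 38
  side 10: 25 = 25
  side 11: 24 = 24
  side 12: 21 + 16 = 37
This matches the lower bound, so 12 is optimal.

12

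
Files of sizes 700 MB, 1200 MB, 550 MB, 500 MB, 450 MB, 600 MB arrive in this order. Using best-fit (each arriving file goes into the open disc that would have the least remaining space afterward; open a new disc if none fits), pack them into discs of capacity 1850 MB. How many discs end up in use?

  700 → disc 1 (new)  [load 700/1850]
  1200 → disc 2 (new)  [load 1200/1850]
  550 → disc 2  [load 1750/1850]
  500 → disc 1  [load 1200/1850]
  450 → disc 1  [load 1650/1850]
  600 → disc 3 (new)  [load 600/1850]
3 discs opened.

3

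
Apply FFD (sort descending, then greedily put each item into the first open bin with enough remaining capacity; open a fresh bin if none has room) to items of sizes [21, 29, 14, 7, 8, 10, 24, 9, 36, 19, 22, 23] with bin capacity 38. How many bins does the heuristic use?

7

Sorted descending: 36, 29, 24, 23, 22, 21, 19, 14, 10, 9, 8, 7.
  36 → bin 1 (new)  [load 36/38]
  29 → bin 2 (new)  [load 29/38]
  24 → bin 3 (new)  [load 24/38]
  23 → bin 4 (new)  [load 23/38]
  22 → bin 5 (new)  [load 22/38]
  21 → bin 6 (new)  [load 21/38]
  19 → bin 7 (new)  [load 19/38]
  14 → bin 3  [load 38/38]
  10 → bin 4  [load 33/38]
  9 → bin 2  [load 38/38]
  8 → bin 5  [load 30/38]
  7 → bin 5  [load 37/38]
7 bins opened.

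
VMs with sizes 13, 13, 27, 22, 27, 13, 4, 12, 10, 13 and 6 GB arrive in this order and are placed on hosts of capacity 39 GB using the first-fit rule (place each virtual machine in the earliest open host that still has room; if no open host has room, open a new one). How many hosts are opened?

5

  13 → host 1 (new)  [load 13/39]
  13 → host 1  [load 26/39]
  27 → host 2 (new)  [load 27/39]
  22 → host 3 (new)  [load 22/39]
  27 → host 4 (new)  [load 27/39]
  13 → host 1  [load 39/39]
  4 → host 2  [load 31/39]
  12 → host 3  [load 34/39]
  10 → host 4  [load 37/39]
  13 → host 5 (new)  [load 13/39]
  6 → host 2  [load 37/39]
5 hosts opened.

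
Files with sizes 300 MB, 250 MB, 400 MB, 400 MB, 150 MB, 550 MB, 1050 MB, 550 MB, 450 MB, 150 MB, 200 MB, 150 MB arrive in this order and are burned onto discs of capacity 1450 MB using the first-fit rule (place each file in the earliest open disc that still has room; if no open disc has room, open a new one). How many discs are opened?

  300 → disc 1 (new)  [load 300/1450]
  250 → disc 1  [load 550/1450]
  400 → disc 1  [load 950/1450]
  400 → disc 1  [load 1350/1450]
  150 → disc 2 (new)  [load 150/1450]
  550 → disc 2  [load 700/1450]
  1050 → disc 3 (new)  [load 1050/1450]
  550 → disc 2  [load 1250/1450]
  450 → disc 4 (new)  [load 450/1450]
  150 → disc 2  [load 1400/1450]
  200 → disc 3  [load 1250/1450]
  150 → disc 3  [load 1400/1450]
4 discs opened.

4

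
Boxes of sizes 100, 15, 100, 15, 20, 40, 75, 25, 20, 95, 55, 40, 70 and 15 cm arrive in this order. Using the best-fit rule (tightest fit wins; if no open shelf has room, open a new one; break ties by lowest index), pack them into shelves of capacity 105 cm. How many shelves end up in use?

  100 → shelf 1 (new)  [load 100/105]
  15 → shelf 2 (new)  [load 15/105]
  100 → shelf 3 (new)  [load 100/105]
  15 → shelf 2  [load 30/105]
  20 → shelf 2  [load 50/105]
  40 → shelf 2  [load 90/105]
  75 → shelf 4 (new)  [load 75/105]
  25 → shelf 4  [load 100/105]
  20 → shelf 5 (new)  [load 20/105]
  95 → shelf 6 (new)  [load 95/105]
  55 → shelf 5  [load 75/105]
  40 → shelf 7 (new)  [load 40/105]
  70 → shelf 8 (new)  [load 70/105]
  15 → shelf 2  [load 105/105]
8 shelves opened.

8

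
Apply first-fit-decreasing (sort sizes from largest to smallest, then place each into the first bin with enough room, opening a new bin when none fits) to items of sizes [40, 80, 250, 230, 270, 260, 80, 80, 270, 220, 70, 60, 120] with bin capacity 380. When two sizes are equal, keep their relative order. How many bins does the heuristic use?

6

Sorted descending: 270, 270, 260, 250, 230, 220, 120, 80, 80, 80, 70, 60, 40.
  270 → bin 1 (new)  [load 270/380]
  270 → bin 2 (new)  [load 270/380]
  260 → bin 3 (new)  [load 260/380]
  250 → bin 4 (new)  [load 250/380]
  230 → bin 5 (new)  [load 230/380]
  220 → bin 6 (new)  [load 220/380]
  120 → bin 3  [load 380/380]
  80 → bin 1  [load 350/380]
  80 → bin 2  [load 350/380]
  80 → bin 4  [load 330/380]
  70 → bin 5  [load 300/380]
  60 → bin 5  [load 360/380]
  40 → bin 4  [load 370/380]
6 bins opened.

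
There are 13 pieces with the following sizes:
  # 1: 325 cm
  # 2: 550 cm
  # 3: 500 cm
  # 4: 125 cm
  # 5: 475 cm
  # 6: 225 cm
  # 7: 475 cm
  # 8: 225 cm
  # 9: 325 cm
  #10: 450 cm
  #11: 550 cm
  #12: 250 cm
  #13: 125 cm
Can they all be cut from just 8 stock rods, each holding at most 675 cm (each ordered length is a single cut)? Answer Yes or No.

A valid assignment using 8 stock rods:
  stock rod 1: 550 + 125 = 675
  stock rod 2: 550 + 125 = 675
  stock rod 3: 500 = 500
  stock rod 4: 475 = 475
  stock rod 5: 475 = 475
  stock rod 6: 450 + 225 = 675
  stock rod 7: 325 + 325 = 650
  stock rod 8: 250 + 225 = 475
Every load is within 675 cm, so 8 stock rods suffice.

Yes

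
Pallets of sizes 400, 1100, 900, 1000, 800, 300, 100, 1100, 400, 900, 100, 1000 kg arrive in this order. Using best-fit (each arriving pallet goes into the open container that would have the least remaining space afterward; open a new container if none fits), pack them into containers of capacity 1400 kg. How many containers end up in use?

7

  400 → container 1 (new)  [load 400/1400]
  1100 → container 2 (new)  [load 1100/1400]
  900 → container 1  [load 1300/1400]
  1000 → container 3 (new)  [load 1000/1400]
  800 → container 4 (new)  [load 800/1400]
  300 → container 2  [load 1400/1400]
  100 → container 1  [load 1400/1400]
  1100 → container 5 (new)  [load 1100/1400]
  400 → container 3  [load 1400/1400]
  900 → container 6 (new)  [load 900/1400]
  100 → container 5  [load 1200/1400]
  1000 → container 7 (new)  [load 1000/1400]
7 containers opened.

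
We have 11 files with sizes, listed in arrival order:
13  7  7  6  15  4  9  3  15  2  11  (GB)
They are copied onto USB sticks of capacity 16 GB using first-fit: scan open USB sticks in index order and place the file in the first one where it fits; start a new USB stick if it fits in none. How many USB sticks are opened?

  13 → USB stick 1 (new)  [load 13/16]
  7 → USB stick 2 (new)  [load 7/16]
  7 → USB stick 2  [load 14/16]
  6 → USB stick 3 (new)  [load 6/16]
  15 → USB stick 4 (new)  [load 15/16]
  4 → USB stick 3  [load 10/16]
  9 → USB stick 5 (new)  [load 9/16]
  3 → USB stick 1  [load 16/16]
  15 → USB stick 6 (new)  [load 15/16]
  2 → USB stick 2  [load 16/16]
  11 → USB stick 7 (new)  [load 11/16]
7 USB sticks opened.

7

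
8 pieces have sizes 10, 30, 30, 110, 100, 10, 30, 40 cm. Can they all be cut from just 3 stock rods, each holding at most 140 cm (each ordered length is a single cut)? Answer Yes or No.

A valid assignment using 3 stock rods:
  stock rod 1: 110 + 30 = 140
  stock rod 2: 100 + 40 = 140
  stock rod 3: 30 + 30 + 10 + 10 = 80
Every load is within 140 cm, so 3 stock rods suffice.

Yes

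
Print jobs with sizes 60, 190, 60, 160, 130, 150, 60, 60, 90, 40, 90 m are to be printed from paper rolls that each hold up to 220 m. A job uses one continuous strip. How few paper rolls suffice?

Total = 190 + 160 + 150 + 130 + 90 + 90 + 60 + 60 + 60 + 60 + 40 = 1090 m.
Lower bound: ⌈1090/220⌉ = 5 paper rolls.
A packing using 6 paper rolls:
  roll 1: 190 = 190
  roll 2: 160 + 60 = 220
  roll 3: 150 + 60 = 210
  roll 4: 130 + 90 = 220
  roll 5: 90 + 60 + 60 = 210
  roll 6: 40 = 40
No arrangement into 5 paper rolls stays within capacity, so 6 is optimal.

6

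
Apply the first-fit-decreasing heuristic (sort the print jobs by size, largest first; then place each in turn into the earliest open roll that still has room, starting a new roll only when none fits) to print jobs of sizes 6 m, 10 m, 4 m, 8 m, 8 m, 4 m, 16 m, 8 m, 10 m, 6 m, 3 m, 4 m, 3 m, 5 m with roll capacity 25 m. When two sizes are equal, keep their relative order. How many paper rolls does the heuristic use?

4

Sorted descending: 16, 10, 10, 8, 8, 8, 6, 6, 5, 4, 4, 4, 3, 3.
  16 → roll 1 (new)  [load 16/25]
  10 → roll 2 (new)  [load 10/25]
  10 → roll 2  [load 20/25]
  8 → roll 1  [load 24/25]
  8 → roll 3 (new)  [load 8/25]
  8 → roll 3  [load 16/25]
  6 → roll 3  [load 22/25]
  6 → roll 4 (new)  [load 6/25]
  5 → roll 2  [load 25/25]
  4 → roll 4  [load 10/25]
  4 → roll 4  [load 14/25]
  4 → roll 4  [load 18/25]
  3 → roll 3  [load 25/25]
  3 → roll 4  [load 21/25]
4 paper rolls opened.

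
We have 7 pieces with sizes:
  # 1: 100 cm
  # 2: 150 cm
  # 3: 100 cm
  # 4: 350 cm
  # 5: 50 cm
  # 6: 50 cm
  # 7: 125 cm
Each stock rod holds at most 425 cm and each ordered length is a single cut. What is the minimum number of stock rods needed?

3

Total = 350 + 150 + 125 + 100 + 100 + 50 + 50 = 925 cm.
Lower bound: ⌈925/425⌉ = 3 stock rods.
A packing using 3 stock rods:
  stock rod 1: 350 + 50 = 400
  stock rod 2: 150 + 125 + 100 + 50 = 425
  stock rod 3: 100 = 100
This matches the lower bound, so 3 is optimal.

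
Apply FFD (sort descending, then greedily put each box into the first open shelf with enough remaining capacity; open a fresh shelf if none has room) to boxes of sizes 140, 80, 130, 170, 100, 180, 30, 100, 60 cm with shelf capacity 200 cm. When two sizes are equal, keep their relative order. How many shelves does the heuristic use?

6

Sorted descending: 180, 170, 140, 130, 100, 100, 80, 60, 30.
  180 → shelf 1 (new)  [load 180/200]
  170 → shelf 2 (new)  [load 170/200]
  140 → shelf 3 (new)  [load 140/200]
  130 → shelf 4 (new)  [load 130/200]
  100 → shelf 5 (new)  [load 100/200]
  100 → shelf 5  [load 200/200]
  80 → shelf 6 (new)  [load 80/200]
  60 → shelf 3  [load 200/200]
  30 → shelf 2  [load 200/200]
6 shelves opened.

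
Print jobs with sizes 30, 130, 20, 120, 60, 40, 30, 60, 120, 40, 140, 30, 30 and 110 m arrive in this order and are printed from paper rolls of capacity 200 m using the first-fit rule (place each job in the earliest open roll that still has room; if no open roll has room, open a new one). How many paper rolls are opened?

  30 → roll 1 (new)  [load 30/200]
  130 → roll 1  [load 160/200]
  20 → roll 1  [load 180/200]
  120 → roll 2 (new)  [load 120/200]
  60 → roll 2  [load 180/200]
  40 → roll 3 (new)  [load 40/200]
  30 → roll 3  [load 70/200]
  60 → roll 3  [load 130/200]
  120 → roll 4 (new)  [load 120/200]
  40 → roll 3  [load 170/200]
  140 → roll 5 (new)  [load 140/200]
  30 → roll 3  [load 200/200]
  30 → roll 4  [load 150/200]
  110 → roll 6 (new)  [load 110/200]
6 paper rolls opened.

6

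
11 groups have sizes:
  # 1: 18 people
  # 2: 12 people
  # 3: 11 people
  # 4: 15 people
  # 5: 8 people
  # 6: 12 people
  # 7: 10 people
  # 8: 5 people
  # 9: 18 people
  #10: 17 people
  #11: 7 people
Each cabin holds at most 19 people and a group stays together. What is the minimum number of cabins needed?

8

Total = 18 + 18 + 17 + 15 + 12 + 12 + 11 + 10 + 8 + 7 + 5 = 133 people.
Lower bound: ⌈133/19⌉ = 7 cabins.
Also, 8 groups each exceed 19/2 people, and no two of those can share a cabin, so at least 8 cabins are needed.
A packing using 8 cabins:
  cabin 1: 18 = 18
  cabin 2: 18 = 18
  cabin 3: 17 = 17
  cabin 4: 15 = 15
  cabin 5: 12 + 7 = 19
  cabin 6: 12 + 5 = 17
  cabin 7: 11 + 8 = 19
  cabin 8: 10 = 10
This matches the lower bound, so 8 is optimal.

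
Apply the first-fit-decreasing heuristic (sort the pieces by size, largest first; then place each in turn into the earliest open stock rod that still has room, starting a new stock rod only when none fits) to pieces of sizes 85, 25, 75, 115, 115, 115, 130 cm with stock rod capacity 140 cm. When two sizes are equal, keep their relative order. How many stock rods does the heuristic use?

6

Sorted descending: 130, 115, 115, 115, 85, 75, 25.
  130 → stock rod 1 (new)  [load 130/140]
  115 → stock rod 2 (new)  [load 115/140]
  115 → stock rod 3 (new)  [load 115/140]
  115 → stock rod 4 (new)  [load 115/140]
  85 → stock rod 5 (new)  [load 85/140]
  75 → stock rod 6 (new)  [load 75/140]
  25 → stock rod 2  [load 140/140]
6 stock rods opened.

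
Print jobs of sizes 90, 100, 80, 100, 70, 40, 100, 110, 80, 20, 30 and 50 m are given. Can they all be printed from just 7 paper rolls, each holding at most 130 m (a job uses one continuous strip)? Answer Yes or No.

No

Total = 870 m; ⌈870/130⌉ = 7.
8 print jobs each exceed half the capacity and cannot share a roll, forcing at least 8 paper rolls.
At least 8 paper rolls are required, but only 7 are allowed.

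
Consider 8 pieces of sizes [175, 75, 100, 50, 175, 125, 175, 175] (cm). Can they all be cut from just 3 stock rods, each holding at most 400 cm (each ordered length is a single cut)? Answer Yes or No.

Yes

A valid assignment using 3 stock rods:
  stock rod 1: 175 + 175 + 50 = 400
  stock rod 2: 175 + 175 = 350
  stock rod 3: 125 + 100 + 75 = 300
Every load is within 400 cm, so 3 stock rods suffice.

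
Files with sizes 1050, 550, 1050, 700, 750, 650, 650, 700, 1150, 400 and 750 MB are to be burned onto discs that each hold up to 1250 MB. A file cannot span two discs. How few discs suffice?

Total = 1150 + 1050 + 1050 + 750 + 750 + 700 + 700 + 650 + 650 + 550 + 400 = 8400 MB.
Lower bound: ⌈8400/1250⌉ = 7 discs.
Also, 9 files each exceed 625 MB, and no two of those can share a disc, so at least 9 discs are needed.
A packing using 9 discs:
  disc 1: 1150 = 1150
  disc 2: 1050 = 1050
  disc 3: 1050 = 1050
  disc 4: 750 + 400 = 1150
  disc 5: 750 = 750
  disc 6: 700 + 550 = 1250
  disc 7: 700 = 700
  disc 8: 650 = 650
  disc 9: 650 = 650
This matches the lower bound, so 9 is optimal.

9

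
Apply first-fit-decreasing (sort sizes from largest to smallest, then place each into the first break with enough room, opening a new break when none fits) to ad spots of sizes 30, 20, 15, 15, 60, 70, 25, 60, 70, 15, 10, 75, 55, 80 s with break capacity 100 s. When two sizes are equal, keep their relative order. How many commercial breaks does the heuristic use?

Sorted descending: 80, 75, 70, 70, 60, 60, 55, 30, 25, 20, 15, 15, 15, 10.
  80 → break 1 (new)  [load 80/100]
  75 → break 2 (new)  [load 75/100]
  70 → break 3 (new)  [load 70/100]
  70 → break 4 (new)  [load 70/100]
  60 → break 5 (new)  [load 60/100]
  60 → break 6 (new)  [load 60/100]
  55 → break 7 (new)  [load 55/100]
  30 → break 3  [load 100/100]
  25 → break 2  [load 100/100]
  20 → break 1  [load 100/100]
  15 → break 4  [load 85/100]
  15 → break 4  [load 100/100]
  15 → break 5  [load 75/100]
  10 → break 5  [load 85/100]
7 commercial breaks opened.

7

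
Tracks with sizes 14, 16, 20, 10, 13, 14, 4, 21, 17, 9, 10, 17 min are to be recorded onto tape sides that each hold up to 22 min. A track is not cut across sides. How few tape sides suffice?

Total = 21 + 20 + 17 + 17 + 16 + 14 + 14 + 13 + 10 + 10 + 9 + 4 = 165 min.
Lower bound: ⌈165/22⌉ = 8 tape sides.
A packing using 9 tape sides:
  side 1: 21 = 21
  side 2: 20 = 20
  side 3: 17 + 4 = 21
  side 4: 17 = 17
  side 5: 16 = 16
  side 6: 14 = 14
  side 7: 14 = 14
  side 8: 13 + 9 = 22
  side 9: 10 + 10 = 20
No arrangement into 8 tape sides stays within capacity, so 9 is optimal.

9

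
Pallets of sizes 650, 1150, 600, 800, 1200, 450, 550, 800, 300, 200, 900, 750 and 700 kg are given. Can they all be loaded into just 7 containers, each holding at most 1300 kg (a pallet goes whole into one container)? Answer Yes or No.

No

Total = 9050 kg; ⌈9050/1300⌉ = 7.
The bound of 7 does not rule out 7, but exhaustive search shows no assignment into 7 containers of capacity 1300 kg exists — the minimum is 8.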